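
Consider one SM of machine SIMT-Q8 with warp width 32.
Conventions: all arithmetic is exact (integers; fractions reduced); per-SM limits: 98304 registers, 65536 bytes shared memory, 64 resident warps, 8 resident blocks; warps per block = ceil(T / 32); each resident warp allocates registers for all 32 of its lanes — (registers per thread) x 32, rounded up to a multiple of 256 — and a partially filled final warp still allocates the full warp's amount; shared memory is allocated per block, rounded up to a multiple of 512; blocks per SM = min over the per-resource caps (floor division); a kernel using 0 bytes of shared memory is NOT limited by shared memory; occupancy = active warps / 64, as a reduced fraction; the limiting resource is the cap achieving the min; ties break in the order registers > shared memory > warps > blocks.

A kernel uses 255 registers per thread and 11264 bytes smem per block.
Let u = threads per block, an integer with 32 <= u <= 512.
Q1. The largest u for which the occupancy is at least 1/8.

Answer: u = 384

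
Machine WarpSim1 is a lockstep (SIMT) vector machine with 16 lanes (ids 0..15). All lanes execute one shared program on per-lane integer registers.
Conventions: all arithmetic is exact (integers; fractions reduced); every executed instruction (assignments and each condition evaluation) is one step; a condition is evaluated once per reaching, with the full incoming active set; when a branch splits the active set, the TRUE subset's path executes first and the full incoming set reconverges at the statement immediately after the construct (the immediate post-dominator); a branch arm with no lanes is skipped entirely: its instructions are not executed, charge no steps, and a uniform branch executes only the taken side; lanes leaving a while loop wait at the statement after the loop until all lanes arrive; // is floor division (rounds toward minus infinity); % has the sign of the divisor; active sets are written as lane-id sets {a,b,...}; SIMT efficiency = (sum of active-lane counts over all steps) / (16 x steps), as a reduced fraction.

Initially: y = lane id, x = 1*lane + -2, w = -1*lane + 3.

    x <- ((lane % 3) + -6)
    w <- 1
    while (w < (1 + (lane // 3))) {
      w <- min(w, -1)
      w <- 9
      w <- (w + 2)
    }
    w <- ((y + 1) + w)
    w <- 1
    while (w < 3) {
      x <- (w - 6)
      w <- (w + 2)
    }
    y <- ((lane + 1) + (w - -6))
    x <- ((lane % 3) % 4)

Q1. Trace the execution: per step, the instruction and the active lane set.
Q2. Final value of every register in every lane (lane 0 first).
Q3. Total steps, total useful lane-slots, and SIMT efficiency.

step 0: x <- ((lane % 3) + -6)       {0,1,2,3,4,5,6,7,8,9,10,11,12,13,14,15}
step 1: w <- 1                       {0,1,2,3,4,5,6,7,8,9,10,11,12,13,14,15}
step 2: eval (w < (1 + (lane // 3))) {0,1,2,3,4,5,6,7,8,9,10,11,12,13,14,15}
step 3: w <- min(w, -1)              {3,4,5,6,7,8,9,10,11,12,13,14,15}
step 4: w <- 9                       {3,4,5,6,7,8,9,10,11,12,13,14,15}
step 5: w <- (w + 2)                 {3,4,5,6,7,8,9,10,11,12,13,14,15}
step 6: eval (w < (1 + (lane // 3))) {3,4,5,6,7,8,9,10,11,12,13,14,15}
step 7: w <- ((y + 1) + w)           {0,1,2,3,4,5,6,7,8,9,10,11,12,13,14,15}
step 8: w <- 1                       {0,1,2,3,4,5,6,7,8,9,10,11,12,13,14,15}
step 9: eval (w < 3)                 {0,1,2,3,4,5,6,7,8,9,10,11,12,13,14,15}
step 10: x <- (w - 6)                 {0,1,2,3,4,5,6,7,8,9,10,11,12,13,14,15}
step 11: w <- (w + 2)                 {0,1,2,3,4,5,6,7,8,9,10,11,12,13,14,15}
step 12: eval (w < 3)                 {0,1,2,3,4,5,6,7,8,9,10,11,12,13,14,15}
step 13: y <- ((lane + 1) + (w - -6)) {0,1,2,3,4,5,6,7,8,9,10,11,12,13,14,15}
step 14: x <- ((lane % 3) % 4)        {0,1,2,3,4,5,6,7,8,9,10,11,12,13,14,15}

Answer: 15 steps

y: 10,11,12,13,14,15,16,17,18,19,20,21,22,23,24,25
x: 0,1,2,0,1,2,0,1,2,0,1,2,0,1,2,0
w: 3,3,3,3,3,3,3,3,3,3,3,3,3,3,3,3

steps = 15; useful = 228; efficiency = 228/240 = 19/20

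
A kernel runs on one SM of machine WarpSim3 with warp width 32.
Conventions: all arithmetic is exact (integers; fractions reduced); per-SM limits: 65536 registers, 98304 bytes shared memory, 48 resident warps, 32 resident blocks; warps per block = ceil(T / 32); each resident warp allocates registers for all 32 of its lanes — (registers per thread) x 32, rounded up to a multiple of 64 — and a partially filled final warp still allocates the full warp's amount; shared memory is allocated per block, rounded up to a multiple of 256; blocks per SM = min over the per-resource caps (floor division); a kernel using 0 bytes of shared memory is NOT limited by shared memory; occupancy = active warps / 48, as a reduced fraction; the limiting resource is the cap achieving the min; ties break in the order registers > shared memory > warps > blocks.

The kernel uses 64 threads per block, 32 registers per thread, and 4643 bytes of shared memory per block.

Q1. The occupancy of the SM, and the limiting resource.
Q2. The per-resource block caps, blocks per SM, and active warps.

Answer: occupancy 5/6, limited by shared memory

registers: 32 blocks
shared memory: 20 blocks
warps: 24 blocks
blocks: 32 blocks

Answer: 20 blocks, 40 active warps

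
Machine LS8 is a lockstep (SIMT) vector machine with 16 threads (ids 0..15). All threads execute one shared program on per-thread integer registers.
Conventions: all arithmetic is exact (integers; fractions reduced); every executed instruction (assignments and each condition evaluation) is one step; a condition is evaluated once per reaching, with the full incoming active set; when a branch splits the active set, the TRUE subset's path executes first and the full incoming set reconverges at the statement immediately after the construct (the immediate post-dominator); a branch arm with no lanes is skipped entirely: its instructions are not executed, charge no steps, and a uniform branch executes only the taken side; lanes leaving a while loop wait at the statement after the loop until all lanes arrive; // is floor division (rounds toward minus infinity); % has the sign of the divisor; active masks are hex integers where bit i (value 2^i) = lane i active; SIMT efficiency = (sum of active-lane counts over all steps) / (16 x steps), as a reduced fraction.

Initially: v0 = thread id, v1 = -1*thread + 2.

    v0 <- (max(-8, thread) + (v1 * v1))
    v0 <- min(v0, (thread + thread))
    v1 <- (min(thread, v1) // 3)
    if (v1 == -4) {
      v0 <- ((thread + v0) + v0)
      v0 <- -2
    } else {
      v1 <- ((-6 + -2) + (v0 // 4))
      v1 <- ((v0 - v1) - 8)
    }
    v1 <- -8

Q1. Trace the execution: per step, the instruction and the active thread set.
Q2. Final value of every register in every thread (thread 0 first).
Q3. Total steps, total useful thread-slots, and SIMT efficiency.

step 0: v0 <- (max(-8, thread) + (v1 * v1)) 0xffff
step 1: v0 <- min(v0, (thread + thread)) 0xffff
step 2: v1 <- (min(thread, v1) // 3) 0xffff
step 3: eval (v1 == -4)              0xffff
step 4: v0 <- ((thread + v0) + v0)   0x7000
step 5: v0 <- -2                     0x7000
step 6: v1 <- ((-6 + -2) + (v0 // 4)) 0x8fff
step 7: v1 <- ((v0 - v1) - 8)        0x8fff
step 8: v1 <- -8                     0xffff

Answer: 9 steps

v0: 0,2,2,4,8,10,12,14,16,18,20,22,-2,-2,-2,30
v1: -8,-8,-8,-8,-8,-8,-8,-8,-8,-8,-8,-8,-8,-8,-8,-8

steps = 9; useful = 112; efficiency = 112/144 = 7/9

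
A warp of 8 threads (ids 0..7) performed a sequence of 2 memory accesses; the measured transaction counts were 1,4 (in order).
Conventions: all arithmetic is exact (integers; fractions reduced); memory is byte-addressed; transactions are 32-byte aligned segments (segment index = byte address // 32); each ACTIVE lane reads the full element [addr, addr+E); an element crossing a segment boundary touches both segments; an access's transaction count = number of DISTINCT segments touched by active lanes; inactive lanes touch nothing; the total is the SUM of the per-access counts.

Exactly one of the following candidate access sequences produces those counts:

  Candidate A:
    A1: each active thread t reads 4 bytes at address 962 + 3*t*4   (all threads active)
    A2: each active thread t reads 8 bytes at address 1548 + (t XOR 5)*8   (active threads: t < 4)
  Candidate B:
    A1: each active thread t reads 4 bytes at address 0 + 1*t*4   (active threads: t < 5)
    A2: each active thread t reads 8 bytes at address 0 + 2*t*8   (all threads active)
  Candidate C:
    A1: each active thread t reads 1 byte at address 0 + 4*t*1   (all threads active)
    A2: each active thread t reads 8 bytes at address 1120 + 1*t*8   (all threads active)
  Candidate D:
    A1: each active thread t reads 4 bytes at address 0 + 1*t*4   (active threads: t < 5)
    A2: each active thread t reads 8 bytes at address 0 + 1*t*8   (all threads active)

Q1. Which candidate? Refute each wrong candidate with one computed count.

A: A1 gives 3 transactions, not 1
C: A2 gives 2 transactions, not 4
D: A2 gives 2 transactions, not 4
B: all counts match (1,4)

Answer: B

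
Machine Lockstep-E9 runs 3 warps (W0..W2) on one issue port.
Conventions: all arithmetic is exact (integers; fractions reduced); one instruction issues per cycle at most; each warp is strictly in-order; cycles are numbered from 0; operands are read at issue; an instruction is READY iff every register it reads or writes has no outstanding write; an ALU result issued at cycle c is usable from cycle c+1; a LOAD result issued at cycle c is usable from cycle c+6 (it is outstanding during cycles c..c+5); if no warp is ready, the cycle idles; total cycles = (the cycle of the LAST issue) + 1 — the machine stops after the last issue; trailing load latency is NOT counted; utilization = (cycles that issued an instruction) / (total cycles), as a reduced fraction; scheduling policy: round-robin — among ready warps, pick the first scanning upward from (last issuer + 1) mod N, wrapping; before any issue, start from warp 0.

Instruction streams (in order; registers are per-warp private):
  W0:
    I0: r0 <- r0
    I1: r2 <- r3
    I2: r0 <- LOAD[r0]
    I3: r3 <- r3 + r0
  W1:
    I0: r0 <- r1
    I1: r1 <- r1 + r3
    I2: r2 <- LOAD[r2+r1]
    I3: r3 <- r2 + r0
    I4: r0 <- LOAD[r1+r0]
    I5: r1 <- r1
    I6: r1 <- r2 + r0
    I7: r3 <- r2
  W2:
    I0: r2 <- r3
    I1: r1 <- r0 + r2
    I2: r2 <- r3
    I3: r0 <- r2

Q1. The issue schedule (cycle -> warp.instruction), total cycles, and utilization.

cycle 0: W0.I0
cycle 1: W1.I0
cycle 2: W2.I0
cycle 3: W0.I1
cycle 4: W1.I1
cycle 5: W2.I1
cycle 6: W0.I2
cycle 7: W1.I2
cycle 8: W2.I2
cycle 9: W2.I3
cycle 10: idle
cycle 11: idle
cycle 12: W0.I3
cycle 13: W1.I3
cycle 14: W1.I4
cycle 15: W1.I5
cycle 16: idle
cycle 17: idle
cycle 18: idle
cycle 19: idle
cycle 20: W1.I6
cycle 21: W1.I7

Answer: 22 cycles, utilization 8/11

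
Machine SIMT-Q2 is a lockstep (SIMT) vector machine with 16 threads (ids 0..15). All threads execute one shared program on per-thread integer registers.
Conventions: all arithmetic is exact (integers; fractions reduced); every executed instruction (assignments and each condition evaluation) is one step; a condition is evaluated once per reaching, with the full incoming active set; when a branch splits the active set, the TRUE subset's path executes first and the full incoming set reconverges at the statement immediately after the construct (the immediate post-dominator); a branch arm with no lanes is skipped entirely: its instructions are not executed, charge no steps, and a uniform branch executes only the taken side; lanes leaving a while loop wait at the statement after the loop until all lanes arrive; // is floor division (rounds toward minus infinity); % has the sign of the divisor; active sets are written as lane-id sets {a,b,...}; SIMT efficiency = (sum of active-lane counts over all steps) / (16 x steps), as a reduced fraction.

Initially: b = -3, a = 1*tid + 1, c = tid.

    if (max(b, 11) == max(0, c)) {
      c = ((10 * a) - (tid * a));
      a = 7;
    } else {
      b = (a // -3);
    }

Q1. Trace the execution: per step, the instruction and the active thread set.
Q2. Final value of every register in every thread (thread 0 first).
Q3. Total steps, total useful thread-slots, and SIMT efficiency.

step 0: eval (max(b, 11) == max(0, c)) {0,1,2,3,4,5,6,7,8,9,10,11,12,13,14,15}
step 1: c <- ((10 * a) - (tid * a))  {11}
step 2: a <- 7                       {11}
step 3: b <- (a // -3)               {0,1,2,3,4,5,6,7,8,9,10,12,13,14,15}

Answer: 4 steps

b: -1,-1,-1,-2,-2,-2,-3,-3,-3,-4,-4,-3,-5,-5,-5,-6
a: 1,2,3,4,5,6,7,8,9,10,11,7,13,14,15,16
c: 0,1,2,3,4,5,6,7,8,9,10,-12,12,13,14,15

steps = 4; useful = 33; efficiency = 33/64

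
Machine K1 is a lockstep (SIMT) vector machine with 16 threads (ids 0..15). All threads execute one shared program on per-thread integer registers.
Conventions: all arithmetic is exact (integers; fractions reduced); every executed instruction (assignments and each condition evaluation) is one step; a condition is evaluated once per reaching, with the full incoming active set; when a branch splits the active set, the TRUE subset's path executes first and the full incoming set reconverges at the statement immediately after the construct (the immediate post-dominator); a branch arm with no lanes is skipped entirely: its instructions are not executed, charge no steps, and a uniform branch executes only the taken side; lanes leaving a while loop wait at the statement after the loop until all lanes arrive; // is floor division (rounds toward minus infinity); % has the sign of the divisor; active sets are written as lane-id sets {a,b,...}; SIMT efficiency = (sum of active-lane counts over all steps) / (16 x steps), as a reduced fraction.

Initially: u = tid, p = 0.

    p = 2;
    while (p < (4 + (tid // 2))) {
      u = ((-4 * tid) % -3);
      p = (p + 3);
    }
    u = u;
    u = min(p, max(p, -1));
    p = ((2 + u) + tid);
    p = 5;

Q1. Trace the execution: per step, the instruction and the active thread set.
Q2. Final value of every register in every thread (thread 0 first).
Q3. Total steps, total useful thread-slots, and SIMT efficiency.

step 0: p <- 2                       {0,1,2,3,4,5,6,7,8,9,10,11,12,13,14,15}
step 1: eval (p < (4 + (tid // 2)))  {0,1,2,3,4,5,6,7,8,9,10,11,12,13,14,15}
step 2: u <- ((-4 * tid) % -3)       {0,1,2,3,4,5,6,7,8,9,10,11,12,13,14,15}
step 3: p <- (p + 3)                 {0,1,2,3,4,5,6,7,8,9,10,11,12,13,14,15}
step 4: eval (p < (4 + (tid // 2)))  {0,1,2,3,4,5,6,7,8,9,10,11,12,13,14,15}
step 5: u <- ((-4 * tid) % -3)       {4,5,6,7,8,9,10,11,12,13,14,15}
step 6: p <- (p + 3)                 {4,5,6,7,8,9,10,11,12,13,14,15}
step 7: eval (p < (4 + (tid // 2)))  {4,5,6,7,8,9,10,11,12,13,14,15}
step 8: u <- ((-4 * tid) % -3)       {10,11,12,13,14,15}
step 9: p <- (p + 3)                 {10,11,12,13,14,15}
step 10: eval (p < (4 + (tid // 2)))  {10,11,12,13,14,15}
step 11: u <- u                       {0,1,2,3,4,5,6,7,8,9,10,11,12,13,14,15}
step 12: u <- min(p, max(p, -1))      {0,1,2,3,4,5,6,7,8,9,10,11,12,13,14,15}
step 13: p <- ((2 + u) + tid)         {0,1,2,3,4,5,6,7,8,9,10,11,12,13,14,15}
step 14: p <- 5                       {0,1,2,3,4,5,6,7,8,9,10,11,12,13,14,15}

Answer: 15 steps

u: 5,5,5,5,8,8,8,8,8,8,11,11,11,11,11,11
p: 5,5,5,5,5,5,5,5,5,5,5,5,5,5,5,5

steps = 15; useful = 198; efficiency = 198/240 = 33/40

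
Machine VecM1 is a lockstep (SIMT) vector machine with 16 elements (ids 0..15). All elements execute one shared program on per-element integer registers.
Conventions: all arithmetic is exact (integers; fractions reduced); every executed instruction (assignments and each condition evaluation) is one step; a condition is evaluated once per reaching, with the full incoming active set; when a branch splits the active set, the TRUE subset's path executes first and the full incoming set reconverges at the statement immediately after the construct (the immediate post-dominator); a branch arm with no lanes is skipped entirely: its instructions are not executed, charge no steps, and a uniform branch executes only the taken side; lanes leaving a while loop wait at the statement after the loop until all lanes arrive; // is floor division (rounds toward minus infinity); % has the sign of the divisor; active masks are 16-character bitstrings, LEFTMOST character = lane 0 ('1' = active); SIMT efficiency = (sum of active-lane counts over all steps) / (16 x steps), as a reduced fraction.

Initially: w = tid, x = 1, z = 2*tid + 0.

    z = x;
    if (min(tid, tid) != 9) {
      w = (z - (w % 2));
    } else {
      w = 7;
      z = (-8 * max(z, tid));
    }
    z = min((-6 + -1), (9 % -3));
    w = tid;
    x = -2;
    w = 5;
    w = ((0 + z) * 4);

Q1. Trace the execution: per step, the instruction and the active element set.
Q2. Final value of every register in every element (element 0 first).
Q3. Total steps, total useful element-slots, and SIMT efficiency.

step 0: z <- x                       1111111111111111
step 1: eval (min(tid, tid) != 9)    1111111111111111
step 2: w <- (z - (w % 2))           1111111110111111
step 3: w <- 7                       0000000001000000
step 4: z <- (-8 * max(z, tid))      0000000001000000
step 5: z <- min((-6 + -1), (9 % -3)) 1111111111111111
step 6: w <- tid                     1111111111111111
step 7: x <- -2                      1111111111111111
step 8: w <- 5                       1111111111111111
step 9: w <- ((0 + z) * 4)           1111111111111111

Answer: 10 steps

w: -28,-28,-28,-28,-28,-28,-28,-28,-28,-28,-28,-28,-28,-28,-28,-28
x: -2,-2,-2,-2,-2,-2,-2,-2,-2,-2,-2,-2,-2,-2,-2,-2
z: -7,-7,-7,-7,-7,-7,-7,-7,-7,-7,-7,-7,-7,-7,-7,-7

steps = 10; useful = 129; efficiency = 129/160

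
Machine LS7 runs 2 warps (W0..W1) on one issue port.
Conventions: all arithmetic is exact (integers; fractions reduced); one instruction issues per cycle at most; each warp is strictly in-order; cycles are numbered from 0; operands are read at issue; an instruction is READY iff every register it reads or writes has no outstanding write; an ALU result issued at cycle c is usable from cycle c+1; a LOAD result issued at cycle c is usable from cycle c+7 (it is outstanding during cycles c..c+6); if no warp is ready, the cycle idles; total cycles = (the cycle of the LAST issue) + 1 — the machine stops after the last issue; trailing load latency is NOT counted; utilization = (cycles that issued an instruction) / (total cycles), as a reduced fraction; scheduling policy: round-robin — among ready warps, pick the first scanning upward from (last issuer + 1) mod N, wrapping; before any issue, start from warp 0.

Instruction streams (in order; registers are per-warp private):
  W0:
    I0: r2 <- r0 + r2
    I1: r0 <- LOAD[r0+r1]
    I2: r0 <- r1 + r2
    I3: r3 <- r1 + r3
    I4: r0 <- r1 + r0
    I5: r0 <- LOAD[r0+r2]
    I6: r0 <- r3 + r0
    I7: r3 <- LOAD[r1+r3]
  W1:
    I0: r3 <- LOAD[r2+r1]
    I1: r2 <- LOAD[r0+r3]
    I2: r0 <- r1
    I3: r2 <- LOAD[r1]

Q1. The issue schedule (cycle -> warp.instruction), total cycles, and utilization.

cycle 0: W0.I0
cycle 1: W1.I0
cycle 2: W0.I1
cycle 3: idle
cycle 4: idle
cycle 5: idle
cycle 6: idle
cycle 7: idle
cycle 8: W1.I1
cycle 9: W0.I2
cycle 10: W1.I2
cycle 11: W0.I3
cycle 12: W0.I4
cycle 13: W0.I5
cycle 14: idle
cycle 15: W1.I3
cycle 16: idle
cycle 17: idle
cycle 18: idle
cycle 19: idle
cycle 20: W0.I6
cycle 21: W0.I7

Answer: 22 cycles, utilization 6/11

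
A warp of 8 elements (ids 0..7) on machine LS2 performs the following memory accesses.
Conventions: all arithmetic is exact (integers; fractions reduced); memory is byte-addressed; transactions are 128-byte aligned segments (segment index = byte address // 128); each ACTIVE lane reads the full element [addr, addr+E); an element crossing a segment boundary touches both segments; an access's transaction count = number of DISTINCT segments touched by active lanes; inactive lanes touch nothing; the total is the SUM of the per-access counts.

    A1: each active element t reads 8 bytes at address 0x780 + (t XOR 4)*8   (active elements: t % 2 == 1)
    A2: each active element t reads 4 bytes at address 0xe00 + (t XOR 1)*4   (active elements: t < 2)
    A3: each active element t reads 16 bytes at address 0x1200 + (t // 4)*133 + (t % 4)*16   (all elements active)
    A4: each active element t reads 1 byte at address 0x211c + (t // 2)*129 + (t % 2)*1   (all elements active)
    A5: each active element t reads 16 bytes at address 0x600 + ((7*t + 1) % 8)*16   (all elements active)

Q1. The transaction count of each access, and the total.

A1: 1 transaction
A2: 1 transaction
A3: 2 transactions
A4: 4 transactions
A5: 1 transaction

Answer: 1,1,2,4,1; total 9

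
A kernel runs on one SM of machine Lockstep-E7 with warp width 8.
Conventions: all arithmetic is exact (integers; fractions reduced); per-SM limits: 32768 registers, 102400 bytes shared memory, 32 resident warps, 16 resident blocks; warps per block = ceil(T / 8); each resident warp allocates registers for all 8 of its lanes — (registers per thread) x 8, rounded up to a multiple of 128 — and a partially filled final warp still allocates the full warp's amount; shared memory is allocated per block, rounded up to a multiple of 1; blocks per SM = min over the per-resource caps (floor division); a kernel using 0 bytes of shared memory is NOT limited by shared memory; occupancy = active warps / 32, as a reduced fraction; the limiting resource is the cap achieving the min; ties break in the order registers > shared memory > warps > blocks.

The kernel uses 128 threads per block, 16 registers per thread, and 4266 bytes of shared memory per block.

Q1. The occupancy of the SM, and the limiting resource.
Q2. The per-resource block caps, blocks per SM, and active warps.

Answer: occupancy 1, limited by warps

registers: 16 blocks
shared memory: 24 blocks
warps: 2 blocks
blocks: 16 blocks

Answer: 2 blocks, 32 active warps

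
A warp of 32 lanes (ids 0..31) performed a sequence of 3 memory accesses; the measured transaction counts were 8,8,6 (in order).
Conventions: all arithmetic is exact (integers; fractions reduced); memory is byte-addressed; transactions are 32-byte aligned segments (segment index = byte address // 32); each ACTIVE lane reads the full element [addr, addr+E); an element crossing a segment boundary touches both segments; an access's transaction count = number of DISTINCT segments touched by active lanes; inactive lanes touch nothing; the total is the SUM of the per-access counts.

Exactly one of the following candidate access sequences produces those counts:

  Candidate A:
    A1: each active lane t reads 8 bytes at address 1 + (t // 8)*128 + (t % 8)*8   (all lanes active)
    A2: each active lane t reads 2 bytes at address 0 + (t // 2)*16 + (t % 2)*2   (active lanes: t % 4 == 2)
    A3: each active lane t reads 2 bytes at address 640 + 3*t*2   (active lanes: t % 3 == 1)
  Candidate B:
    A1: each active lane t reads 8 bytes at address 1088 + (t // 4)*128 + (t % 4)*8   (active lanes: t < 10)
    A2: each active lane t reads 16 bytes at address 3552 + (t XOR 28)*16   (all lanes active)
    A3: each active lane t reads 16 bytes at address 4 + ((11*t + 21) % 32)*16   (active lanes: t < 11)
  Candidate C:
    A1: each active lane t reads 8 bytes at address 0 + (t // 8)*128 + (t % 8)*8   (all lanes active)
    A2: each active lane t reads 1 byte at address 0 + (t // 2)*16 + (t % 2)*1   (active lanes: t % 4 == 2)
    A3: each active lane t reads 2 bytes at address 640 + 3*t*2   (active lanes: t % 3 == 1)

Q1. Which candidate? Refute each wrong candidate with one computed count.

A: A1 gives 12 transactions, not 8
B: A1 gives 3 transactions, not 8
C: all counts match (8,8,6)

Answer: C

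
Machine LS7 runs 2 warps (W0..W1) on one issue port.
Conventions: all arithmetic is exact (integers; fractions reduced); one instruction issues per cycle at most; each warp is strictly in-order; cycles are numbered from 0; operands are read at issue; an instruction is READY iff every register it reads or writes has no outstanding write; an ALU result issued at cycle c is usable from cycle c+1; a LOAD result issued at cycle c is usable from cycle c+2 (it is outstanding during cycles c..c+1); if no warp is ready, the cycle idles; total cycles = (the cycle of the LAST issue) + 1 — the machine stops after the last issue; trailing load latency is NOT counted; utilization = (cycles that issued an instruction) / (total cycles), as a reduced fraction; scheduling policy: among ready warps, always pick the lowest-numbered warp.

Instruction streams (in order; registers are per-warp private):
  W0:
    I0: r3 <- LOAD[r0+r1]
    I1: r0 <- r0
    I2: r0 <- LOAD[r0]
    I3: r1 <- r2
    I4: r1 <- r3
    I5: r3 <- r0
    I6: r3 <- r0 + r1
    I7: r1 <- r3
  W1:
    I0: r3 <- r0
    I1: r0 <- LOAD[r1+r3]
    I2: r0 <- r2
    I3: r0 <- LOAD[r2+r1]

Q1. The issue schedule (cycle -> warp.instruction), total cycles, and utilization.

cycle 0: W0.I0
cycle 1: W0.I1
cycle 2: W0.I2
cycle 3: W0.I3
cycle 4: W0.I4
cycle 5: W0.I5
cycle 6: W0.I6
cycle 7: W0.I7
cycle 8: W1.I0
cycle 9: W1.I1
cycle 10: idle
cycle 11: W1.I2
cycle 12: W1.I3

Answer: 13 cycles, utilization 12/13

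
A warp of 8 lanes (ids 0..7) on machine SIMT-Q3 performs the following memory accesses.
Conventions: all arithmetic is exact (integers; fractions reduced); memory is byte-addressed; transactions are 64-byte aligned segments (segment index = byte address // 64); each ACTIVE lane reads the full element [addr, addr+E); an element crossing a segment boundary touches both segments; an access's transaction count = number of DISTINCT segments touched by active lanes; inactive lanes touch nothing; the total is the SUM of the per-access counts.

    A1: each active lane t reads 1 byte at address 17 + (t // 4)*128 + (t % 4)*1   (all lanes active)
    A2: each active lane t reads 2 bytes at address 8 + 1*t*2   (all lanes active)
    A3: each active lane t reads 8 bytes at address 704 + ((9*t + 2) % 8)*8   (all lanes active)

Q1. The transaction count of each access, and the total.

A1: 2 transactions
A2: 1 transaction
A3: 1 transaction

Answer: 2,1,1; total 4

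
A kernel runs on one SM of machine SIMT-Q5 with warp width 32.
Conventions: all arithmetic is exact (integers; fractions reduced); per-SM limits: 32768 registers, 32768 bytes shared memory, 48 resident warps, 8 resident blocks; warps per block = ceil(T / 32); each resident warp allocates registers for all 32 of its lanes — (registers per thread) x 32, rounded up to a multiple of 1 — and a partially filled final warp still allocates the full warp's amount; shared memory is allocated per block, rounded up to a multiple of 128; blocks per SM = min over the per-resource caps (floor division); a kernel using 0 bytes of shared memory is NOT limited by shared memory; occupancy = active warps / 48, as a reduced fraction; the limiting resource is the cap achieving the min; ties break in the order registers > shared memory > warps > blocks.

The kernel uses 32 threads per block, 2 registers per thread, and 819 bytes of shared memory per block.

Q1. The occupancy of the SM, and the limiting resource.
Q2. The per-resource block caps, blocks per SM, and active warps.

Answer: occupancy 1/6, limited by blocks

registers: 512 blocks
shared memory: 36 blocks
warps: 48 blocks
blocks: 8 blocks

Answer: 8 blocks, 8 active warps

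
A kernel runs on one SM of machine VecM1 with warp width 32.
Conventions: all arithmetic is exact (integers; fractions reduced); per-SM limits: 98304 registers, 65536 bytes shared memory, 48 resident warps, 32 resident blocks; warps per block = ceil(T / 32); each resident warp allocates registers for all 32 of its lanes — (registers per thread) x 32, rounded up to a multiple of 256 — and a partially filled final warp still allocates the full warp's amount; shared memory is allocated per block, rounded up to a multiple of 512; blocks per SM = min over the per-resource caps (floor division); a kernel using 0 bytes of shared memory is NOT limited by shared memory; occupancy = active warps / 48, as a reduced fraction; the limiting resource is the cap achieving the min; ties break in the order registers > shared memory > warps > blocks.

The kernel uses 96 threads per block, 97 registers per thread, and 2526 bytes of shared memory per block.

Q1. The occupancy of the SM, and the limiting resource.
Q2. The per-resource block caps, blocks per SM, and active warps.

Answer: occupancy 9/16, limited by registers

registers: 9 blocks
shared memory: 25 blocks
warps: 16 blocks
blocks: 32 blocks

Answer: 9 blocks, 27 active warps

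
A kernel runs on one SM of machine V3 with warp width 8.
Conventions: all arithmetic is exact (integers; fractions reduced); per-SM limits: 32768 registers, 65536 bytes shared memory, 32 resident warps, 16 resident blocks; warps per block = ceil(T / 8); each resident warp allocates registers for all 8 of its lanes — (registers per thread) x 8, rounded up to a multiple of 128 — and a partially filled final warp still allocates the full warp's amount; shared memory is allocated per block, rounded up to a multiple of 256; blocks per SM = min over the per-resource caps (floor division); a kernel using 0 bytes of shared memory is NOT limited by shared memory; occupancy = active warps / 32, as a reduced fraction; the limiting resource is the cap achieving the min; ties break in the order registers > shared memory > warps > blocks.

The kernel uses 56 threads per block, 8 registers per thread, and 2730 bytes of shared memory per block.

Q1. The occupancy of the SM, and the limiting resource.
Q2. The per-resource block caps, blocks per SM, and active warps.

Answer: occupancy 7/8, limited by warps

registers: 36 blocks
shared memory: 23 blocks
warps: 4 blocks
blocks: 16 blocks

Answer: 4 blocks, 28 active warps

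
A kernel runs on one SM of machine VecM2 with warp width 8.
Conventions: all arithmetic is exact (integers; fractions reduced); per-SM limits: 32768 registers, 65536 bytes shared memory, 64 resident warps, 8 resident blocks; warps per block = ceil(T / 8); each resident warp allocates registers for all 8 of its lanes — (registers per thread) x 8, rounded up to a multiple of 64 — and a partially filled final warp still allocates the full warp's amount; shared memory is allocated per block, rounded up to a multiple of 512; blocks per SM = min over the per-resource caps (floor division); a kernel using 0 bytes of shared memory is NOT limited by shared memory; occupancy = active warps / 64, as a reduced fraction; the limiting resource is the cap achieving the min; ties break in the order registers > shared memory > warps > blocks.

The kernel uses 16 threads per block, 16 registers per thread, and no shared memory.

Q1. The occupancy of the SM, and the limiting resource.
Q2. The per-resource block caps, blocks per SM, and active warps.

Answer: occupancy 1/4, limited by blocks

registers: 128 blocks
shared memory: no limit (kernel uses none)
warps: 32 blocks
blocks: 8 blocks

Answer: 8 blocks, 16 active warps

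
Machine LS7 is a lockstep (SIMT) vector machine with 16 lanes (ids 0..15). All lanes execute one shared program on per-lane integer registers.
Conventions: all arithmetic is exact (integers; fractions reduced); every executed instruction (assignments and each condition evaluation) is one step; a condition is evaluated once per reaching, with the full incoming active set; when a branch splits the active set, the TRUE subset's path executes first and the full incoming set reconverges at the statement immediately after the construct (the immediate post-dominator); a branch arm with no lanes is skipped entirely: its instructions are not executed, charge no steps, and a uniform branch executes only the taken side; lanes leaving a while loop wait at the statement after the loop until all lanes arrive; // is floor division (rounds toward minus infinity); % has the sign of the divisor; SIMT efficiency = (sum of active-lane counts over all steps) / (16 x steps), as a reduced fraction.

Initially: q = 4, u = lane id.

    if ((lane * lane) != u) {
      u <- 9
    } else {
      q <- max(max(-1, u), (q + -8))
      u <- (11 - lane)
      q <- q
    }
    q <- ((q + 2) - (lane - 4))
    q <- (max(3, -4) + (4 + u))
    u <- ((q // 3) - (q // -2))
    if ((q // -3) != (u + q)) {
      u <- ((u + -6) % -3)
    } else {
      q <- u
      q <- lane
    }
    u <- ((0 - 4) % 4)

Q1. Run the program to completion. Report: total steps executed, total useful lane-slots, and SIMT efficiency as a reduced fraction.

Answer: 11 steps, 132 useful, 3/4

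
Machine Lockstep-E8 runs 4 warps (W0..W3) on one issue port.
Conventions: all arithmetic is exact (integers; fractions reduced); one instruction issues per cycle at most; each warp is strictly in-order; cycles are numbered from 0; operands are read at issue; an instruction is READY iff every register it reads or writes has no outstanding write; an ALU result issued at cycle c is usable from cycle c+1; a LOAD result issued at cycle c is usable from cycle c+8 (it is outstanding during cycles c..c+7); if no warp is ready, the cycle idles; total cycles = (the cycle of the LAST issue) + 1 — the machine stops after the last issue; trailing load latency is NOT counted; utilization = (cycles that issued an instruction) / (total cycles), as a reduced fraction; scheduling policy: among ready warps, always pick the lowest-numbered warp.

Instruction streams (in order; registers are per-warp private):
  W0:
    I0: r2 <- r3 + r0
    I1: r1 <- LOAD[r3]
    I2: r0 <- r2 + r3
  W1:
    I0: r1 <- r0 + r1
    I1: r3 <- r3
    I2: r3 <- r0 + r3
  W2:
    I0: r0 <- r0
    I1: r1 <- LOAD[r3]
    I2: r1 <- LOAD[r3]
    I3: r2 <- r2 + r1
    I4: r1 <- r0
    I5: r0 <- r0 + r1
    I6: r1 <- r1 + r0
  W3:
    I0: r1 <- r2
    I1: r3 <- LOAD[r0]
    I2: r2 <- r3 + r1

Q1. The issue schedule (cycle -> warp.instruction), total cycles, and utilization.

cycle 0: W0.I0
cycle 1: W0.I1
cycle 2: W0.I2
cycle 3: W1.I0
cycle 4: W1.I1
cycle 5: W1.I2
cycle 6: W2.I0
cycle 7: W2.I1
cycle 8: W3.I0
cycle 9: W3.I1
cycle 10: idle
cycle 11: idle
cycle 12: idle
cycle 13: idle
cycle 14: idle
cycle 15: W2.I2
cycle 16: idle
cycle 17: W3.I2
cycle 18: idle
cycle 19: idle
cycle 20: idle
cycle 21: idle
cycle 22: idle
cycle 23: W2.I3
cycle 24: W2.I4
cycle 25: W2.I5
cycle 26: W2.I6

Answer: 27 cycles, utilization 16/27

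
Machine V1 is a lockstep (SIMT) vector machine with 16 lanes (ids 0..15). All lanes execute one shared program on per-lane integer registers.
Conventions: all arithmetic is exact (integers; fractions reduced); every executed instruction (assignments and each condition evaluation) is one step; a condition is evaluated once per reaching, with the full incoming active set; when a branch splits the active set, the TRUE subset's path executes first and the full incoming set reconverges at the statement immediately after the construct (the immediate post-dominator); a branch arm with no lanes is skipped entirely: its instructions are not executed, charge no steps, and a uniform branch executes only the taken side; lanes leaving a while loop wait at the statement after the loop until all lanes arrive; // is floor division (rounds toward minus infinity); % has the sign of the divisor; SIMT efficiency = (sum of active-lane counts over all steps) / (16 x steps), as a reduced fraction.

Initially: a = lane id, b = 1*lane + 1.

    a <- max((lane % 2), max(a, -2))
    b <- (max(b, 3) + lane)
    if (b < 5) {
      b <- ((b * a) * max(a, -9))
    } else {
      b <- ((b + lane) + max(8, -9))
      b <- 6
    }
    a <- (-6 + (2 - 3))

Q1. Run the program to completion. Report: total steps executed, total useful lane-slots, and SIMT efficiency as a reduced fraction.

Answer: 7 steps, 94 useful, 47/56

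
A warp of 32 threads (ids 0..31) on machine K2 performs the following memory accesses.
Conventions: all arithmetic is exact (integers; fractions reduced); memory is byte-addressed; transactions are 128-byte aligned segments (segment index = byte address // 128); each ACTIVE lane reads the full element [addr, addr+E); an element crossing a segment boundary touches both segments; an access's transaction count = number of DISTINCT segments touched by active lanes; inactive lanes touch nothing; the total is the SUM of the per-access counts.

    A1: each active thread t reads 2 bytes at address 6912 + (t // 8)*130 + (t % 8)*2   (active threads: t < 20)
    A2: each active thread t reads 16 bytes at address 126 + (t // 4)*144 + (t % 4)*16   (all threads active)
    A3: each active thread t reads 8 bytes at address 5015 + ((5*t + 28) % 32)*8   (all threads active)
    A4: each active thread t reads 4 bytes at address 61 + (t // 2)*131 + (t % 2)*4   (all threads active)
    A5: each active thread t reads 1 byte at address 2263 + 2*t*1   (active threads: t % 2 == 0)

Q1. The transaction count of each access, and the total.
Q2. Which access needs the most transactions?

A1: 3 transactions
A2: 10 transactions
A3: 3 transactions
A4: 16 transactions
A5: 2 transactions

Answer: 3,10,3,16,2; total 34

Answer: A4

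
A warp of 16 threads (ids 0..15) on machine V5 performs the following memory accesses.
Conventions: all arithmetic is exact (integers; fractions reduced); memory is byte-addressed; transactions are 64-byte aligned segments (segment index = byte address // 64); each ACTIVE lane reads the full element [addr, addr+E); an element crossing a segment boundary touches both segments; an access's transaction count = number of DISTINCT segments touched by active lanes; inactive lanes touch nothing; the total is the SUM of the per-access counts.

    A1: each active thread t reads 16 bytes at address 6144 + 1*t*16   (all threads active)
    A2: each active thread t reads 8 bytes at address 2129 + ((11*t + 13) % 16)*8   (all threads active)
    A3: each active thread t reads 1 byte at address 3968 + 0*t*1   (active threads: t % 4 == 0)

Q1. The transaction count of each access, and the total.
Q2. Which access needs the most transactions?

A1: 4 transactions
A2: 3 transactions
A3: 1 transaction

Answer: 4,3,1; total 8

Answer: A1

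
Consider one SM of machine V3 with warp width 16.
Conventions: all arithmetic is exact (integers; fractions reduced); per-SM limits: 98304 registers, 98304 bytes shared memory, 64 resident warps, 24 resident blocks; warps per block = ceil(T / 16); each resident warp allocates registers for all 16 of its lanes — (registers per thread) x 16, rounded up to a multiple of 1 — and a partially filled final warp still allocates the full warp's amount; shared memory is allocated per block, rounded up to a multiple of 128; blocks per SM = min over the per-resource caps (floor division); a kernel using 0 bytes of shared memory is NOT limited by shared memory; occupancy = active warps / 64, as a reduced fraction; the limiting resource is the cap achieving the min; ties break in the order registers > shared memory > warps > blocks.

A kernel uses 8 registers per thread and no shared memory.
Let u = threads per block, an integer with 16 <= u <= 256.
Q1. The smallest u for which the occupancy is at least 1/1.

Answer: u = 49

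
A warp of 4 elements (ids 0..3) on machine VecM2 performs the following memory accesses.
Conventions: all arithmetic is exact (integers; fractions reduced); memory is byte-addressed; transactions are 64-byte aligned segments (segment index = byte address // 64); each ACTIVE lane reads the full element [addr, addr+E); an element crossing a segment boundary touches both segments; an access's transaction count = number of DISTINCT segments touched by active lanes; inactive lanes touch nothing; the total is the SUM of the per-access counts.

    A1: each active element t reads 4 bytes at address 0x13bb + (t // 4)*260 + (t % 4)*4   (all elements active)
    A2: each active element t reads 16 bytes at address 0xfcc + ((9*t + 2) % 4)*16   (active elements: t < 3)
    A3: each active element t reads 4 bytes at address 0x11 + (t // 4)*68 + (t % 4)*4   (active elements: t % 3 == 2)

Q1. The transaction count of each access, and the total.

A1: 2 transactions
A2: 2 transactions
A3: 1 transaction

Answer: 2,2,1; total 5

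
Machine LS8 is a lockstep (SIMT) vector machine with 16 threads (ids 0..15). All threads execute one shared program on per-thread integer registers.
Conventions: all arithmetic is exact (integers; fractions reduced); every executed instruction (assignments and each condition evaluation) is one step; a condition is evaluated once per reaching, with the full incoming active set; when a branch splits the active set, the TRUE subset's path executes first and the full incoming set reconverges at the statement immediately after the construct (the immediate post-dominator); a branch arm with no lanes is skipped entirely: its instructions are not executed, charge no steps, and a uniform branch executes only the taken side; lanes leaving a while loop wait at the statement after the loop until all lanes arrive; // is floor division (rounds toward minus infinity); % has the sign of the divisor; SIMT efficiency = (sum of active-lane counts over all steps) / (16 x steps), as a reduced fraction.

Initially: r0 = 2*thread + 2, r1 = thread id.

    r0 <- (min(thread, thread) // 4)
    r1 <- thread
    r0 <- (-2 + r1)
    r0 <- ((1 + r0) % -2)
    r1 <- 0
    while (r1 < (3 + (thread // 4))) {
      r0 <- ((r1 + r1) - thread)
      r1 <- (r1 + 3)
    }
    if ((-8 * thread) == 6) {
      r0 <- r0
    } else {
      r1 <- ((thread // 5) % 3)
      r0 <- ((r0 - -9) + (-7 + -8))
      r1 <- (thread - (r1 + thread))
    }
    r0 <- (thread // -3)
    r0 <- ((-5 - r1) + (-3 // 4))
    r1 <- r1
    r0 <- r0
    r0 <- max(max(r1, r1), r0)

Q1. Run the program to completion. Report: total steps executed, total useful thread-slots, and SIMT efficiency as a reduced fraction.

Answer: 21 steps, 324 useful, 27/28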